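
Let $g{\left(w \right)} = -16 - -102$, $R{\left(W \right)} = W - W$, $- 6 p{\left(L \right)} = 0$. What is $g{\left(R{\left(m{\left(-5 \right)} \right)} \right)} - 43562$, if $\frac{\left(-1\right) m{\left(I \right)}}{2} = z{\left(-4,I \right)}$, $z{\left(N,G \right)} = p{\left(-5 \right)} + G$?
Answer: $-43476$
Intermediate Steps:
$p{\left(L \right)} = 0$ ($p{\left(L \right)} = \left(- \frac{1}{6}\right) 0 = 0$)
$z{\left(N,G \right)} = G$ ($z{\left(N,G \right)} = 0 + G = G$)
$m{\left(I \right)} = - 2 I$
$R{\left(W \right)} = 0$
$g{\left(w \right)} = 86$ ($g{\left(w \right)} = -16 + 102 = 86$)
$g{\left(R{\left(m{\left(-5 \right)} \right)} \right)} - 43562 = 86 - 43562 = -43476$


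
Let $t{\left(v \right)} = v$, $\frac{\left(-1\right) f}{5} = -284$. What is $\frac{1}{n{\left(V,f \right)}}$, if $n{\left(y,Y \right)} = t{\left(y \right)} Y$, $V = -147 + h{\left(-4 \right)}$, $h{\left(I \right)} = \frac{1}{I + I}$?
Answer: $- \frac{2}{417835} \approx -4.7866 \cdot 10^{-6}$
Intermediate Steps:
$f = 1420$ ($f = \left(-5\right) \left(-284\right) = 1420$)
$h{\left(I \right)} = \frac{1}{2 I}$
$V = - \frac{1177}{8}$ ($V = -147 + \frac{1}{2 \left(-4\right)} = -147 + \frac{1}{2} \left(- \frac{1}{4}\right) = -147 - \frac{1}{8} = - \frac{1177}{8} \approx -147.13$)
$n{\left(y,Y \right)} = Y y$ ($n{\left(y,Y \right)} = y Y = Y y$)
$\frac{1}{n{\left(V,f \right)}} = \frac{1}{1420 \left(- \frac{1177}{8}\right)} = \frac{1}{- \frac{417835}{2}} = - \frac{2}{417835}$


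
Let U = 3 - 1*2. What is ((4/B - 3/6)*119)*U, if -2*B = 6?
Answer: -1309/6 ≈ -218.17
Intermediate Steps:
B = -3 (B = -½*6 = -3)
U = 1 (U = 3 - 2 = 1)
((4/B - 3/6)*119)*U = ((4/(-3) - 3/6)*119)*1 = ((4*(-⅓) - 3*⅙)*119)*1 = ((-4/3 - ½)*119)*1 = -11/6*119*1 = -1309/6*1 = -1309/6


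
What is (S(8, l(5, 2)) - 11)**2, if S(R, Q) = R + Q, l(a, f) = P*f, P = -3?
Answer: 81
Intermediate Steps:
l(a, f) = -3*f
S(R, Q) = Q + R
(S(8, l(5, 2)) - 11)**2 = ((-3*2 + 8) - 11)**2 = ((-6 + 8) - 11)**2 = (2 - 11)**2 = (-9)**2 = 81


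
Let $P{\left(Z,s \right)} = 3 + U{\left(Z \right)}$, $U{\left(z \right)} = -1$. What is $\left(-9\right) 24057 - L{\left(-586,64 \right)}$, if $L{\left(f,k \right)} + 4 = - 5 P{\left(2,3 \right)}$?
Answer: $-216499$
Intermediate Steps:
$P{\left(Z,s \right)} = 2$ ($P{\left(Z,s \right)} = 3 - 1 = 2$)
$L{\left(f,k \right)} = -14$ ($L{\left(f,k \right)} = -4 - 10 = -14$)
$\left(-9\right) 24057 - L{\left(-586,64 \right)} = \left(-9\right) 24057 - -14 = -216513 + 14 = -216499$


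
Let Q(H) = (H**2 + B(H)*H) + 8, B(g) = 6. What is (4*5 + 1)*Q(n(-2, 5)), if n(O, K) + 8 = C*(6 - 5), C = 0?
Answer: 504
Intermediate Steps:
n(O, K) = -8 (n(O, K) = -8 + 0*(6 - 5) = -8 + 0*1 = -8 + 0 = -8)
Q(H) = 8 + H**2 + 6*H (Q(H) = (H**2 + 6*H) + 8 = 8 + H**2 + 6*H)
(4*5 + 1)*Q(n(-2, 5)) = (4*5 + 1)*(8 + (-8)**2 + 6*(-8)) = (20 + 1)*(8 + 64 - 48) = 21*24 = 504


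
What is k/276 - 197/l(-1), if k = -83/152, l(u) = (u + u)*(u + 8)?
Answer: 4131691/293664 ≈ 14.069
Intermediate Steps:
l(u) = 2*u*(8 + u) (l(u) = (2*u)*(8 + u) = 2*u*(8 + u))
k = -83/152 (k = -83*1/152 = -83/152 ≈ -0.54605)
k/276 - 197/l(-1) = -83/152/276 - 197*(-1/(2*(8 - 1))) = -83/152*1/276 - 197/(2*(-1)*7) = -83/41952 - 197/(-14) = -83/41952 - 197*(-1/14) = -83/41952 + 197/14 = 4131691/293664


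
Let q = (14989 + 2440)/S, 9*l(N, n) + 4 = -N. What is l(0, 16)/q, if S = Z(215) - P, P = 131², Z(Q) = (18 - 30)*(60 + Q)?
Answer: 81844/156861 ≈ 0.52176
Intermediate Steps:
Z(Q) = -720 - 12*Q (Z(Q) = -12*(60 + Q) = -720 - 12*Q)
P = 17161
l(N, n) = -4/9 - N/9 (l(N, n) = -4/9 + (-N)/9 = -4/9 - N/9)
S = -20461 (S = (-720 - 12*215) - 1*17161 = (-720 - 2580) - 17161 = -3300 - 17161 = -20461)
q = -17429/20461 (q = (14989 + 2440)/(-20461) = 17429*(-1/20461) = -17429/20461 ≈ -0.85182)
l(0, 16)/q = (-4/9 - ⅑*0)/(-17429/20461) = (-4/9 + 0)*(-20461/17429) = -4/9*(-20461/17429) = 81844/156861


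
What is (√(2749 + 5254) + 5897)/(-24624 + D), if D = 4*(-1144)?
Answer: -5897/29200 - √8003/29200 ≈ -0.20502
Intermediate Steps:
D = -4576
(√(2749 + 5254) + 5897)/(-24624 + D) = (√(2749 + 5254) + 5897)/(-24624 - 4576) = (√8003 + 5897)/(-29200) = (5897 + √8003)*(-1/29200) = -5897/29200 - √8003/29200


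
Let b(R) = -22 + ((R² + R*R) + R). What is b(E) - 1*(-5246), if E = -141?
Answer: 44845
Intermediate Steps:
b(R) = -22 + R + 2*R² (b(R) = -22 + ((R² + R²) + R) = -22 + (2*R² + R) = -22 + (R + 2*R²) = -22 + R + 2*R²)
b(E) - 1*(-5246) = (-22 - 141 + 2*(-141)²) - 1*(-5246) = (-22 - 141 + 2*19881) + 5246 = (-22 - 141 + 39762) + 5246 = 39599 + 5246 = 44845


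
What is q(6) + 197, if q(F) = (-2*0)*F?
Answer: 197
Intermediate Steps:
q(F) = 0 (q(F) = 0*F = 0)
q(6) + 197 = 0 + 197 = 197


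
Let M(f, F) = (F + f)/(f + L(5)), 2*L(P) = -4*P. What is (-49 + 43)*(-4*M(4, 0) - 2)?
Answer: -4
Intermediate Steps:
L(P) = -2*P (L(P) = (-4*P)/2 = -2*P)
M(f, F) = (F + f)/(-10 + f) (M(f, F) = (F + f)/(f - 2*5) = (F + f)/(f - 10) = (F + f)/(-10 + f))
(-49 + 43)*(-4*M(4, 0) - 2) = (-49 + 43)*(-4*(0 + 4)/(-10 + 4) - 2) = -6*(-4*4/(-6) - 2) = -6*(-(-2)*4/3 - 2) = -6*(-4*(-2/3) - 2) = -6*(8/3 - 2) = -6*2/3 = -4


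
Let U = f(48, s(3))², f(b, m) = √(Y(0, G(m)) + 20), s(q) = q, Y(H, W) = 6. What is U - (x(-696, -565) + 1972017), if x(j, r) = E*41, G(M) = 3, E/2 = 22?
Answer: -1973795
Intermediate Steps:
E = 44 (E = 2*22 = 44)
f(b, m) = √26 (f(b, m) = √(6 + 20) = √26)
x(j, r) = 1804 (x(j, r) = 44*41 = 1804)
U = 26 (U = (√26)² = 26)
U - (x(-696, -565) + 1972017) = 26 - (1804 + 1972017) = 26 - 1*1973821 = 26 - 1973821 = -1973795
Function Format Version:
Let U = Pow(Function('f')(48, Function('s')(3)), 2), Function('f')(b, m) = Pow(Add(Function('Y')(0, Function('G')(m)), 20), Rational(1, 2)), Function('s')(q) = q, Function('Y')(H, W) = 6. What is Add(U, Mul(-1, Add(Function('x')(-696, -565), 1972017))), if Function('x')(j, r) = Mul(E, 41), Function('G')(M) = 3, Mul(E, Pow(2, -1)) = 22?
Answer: -1973795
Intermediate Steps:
E = 44 (E = Mul(2, 22) = 44)
Function('f')(b, m) = Pow(26, Rational(1, 2)) (Function('f')(b, m) = Pow(Add(6, 20), Rational(1, 2)) = Pow(26, Rational(1, 2)))
Function('x')(j, r) = 1804 (Function('x')(j, r) = Mul(44, 41) = 1804)
U = 26 (U = Pow(Pow(26, Rational(1, 2)), 2) = 26)
Add(U, Mul(-1, Add(Function('x')(-696, -565), 1972017))) = Add(26, Mul(-1, Add(1804, 1972017))) = Add(26, Mul(-1, 1973821)) = Add(26, -1973821) = -1973795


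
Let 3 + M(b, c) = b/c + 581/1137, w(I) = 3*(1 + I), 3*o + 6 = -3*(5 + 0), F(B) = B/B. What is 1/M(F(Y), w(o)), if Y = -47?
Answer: -6822/17359 ≈ -0.39299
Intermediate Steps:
F(B) = 1
o = -7 (o = -2 + (-3*(5 + 0))/3 = -2 + (-3*5)/3 = -2 + (⅓)*(-15) = -2 - 5 = -7)
w(I) = 3 + 3*I
M(b, c) = -2830/1137 + b/c (M(b, c) = -3 + (b/c + 581/1137) = -3 + (581/1137 + b/c) = -2830/1137 + b/c)
1/M(F(Y), w(o)) = 1/(-2830/1137 + 1/(3 + 3*(-7))) = 1/(-2830/1137 + 1/(3 - 21)) = 1/(-2830/1137 + 1/(-18)) = 1/(-2830/1137 + 1*(-1/18)) = 1/(-2830/1137 - 1/18) = 1/(-17359/6822) = -6822/17359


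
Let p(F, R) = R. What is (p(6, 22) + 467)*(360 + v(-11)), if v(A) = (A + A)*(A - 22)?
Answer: 531054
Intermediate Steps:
v(A) = 2*A*(-22 + A) (v(A) = (2*A)*(-22 + A) = 2*A*(-22 + A))
(p(6, 22) + 467)*(360 + v(-11)) = (22 + 467)*(360 + 2*(-11)*(-22 - 11)) = 489*(360 + 2*(-11)*(-33)) = 489*(360 + 726) = 489*1086 = 531054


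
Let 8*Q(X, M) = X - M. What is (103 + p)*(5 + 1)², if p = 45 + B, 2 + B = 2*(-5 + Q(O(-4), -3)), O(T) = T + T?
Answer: 4851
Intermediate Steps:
O(T) = 2*T
Q(X, M) = -M/8 + X/8 (Q(X, M) = (X - M)/8 = -M/8 + X/8)
B = -53/4 (B = -2 + 2*(-5 + (-⅛*(-3) + (2*(-4))/8)) = -2 + 2*(-5 + (3/8 + (⅛)*(-8))) = -2 + 2*(-5 + (3/8 - 1)) = -2 + 2*(-5 - 5/8) = -2 + 2*(-45/8) = -2 - 45/4 = -53/4 ≈ -13.250)
p = 127/4 (p = 45 - 53/4 = 127/4 ≈ 31.750)
(103 + p)*(5 + 1)² = (103 + 127/4)*(5 + 1)² = (539/4)*6² = (539/4)*36 = 4851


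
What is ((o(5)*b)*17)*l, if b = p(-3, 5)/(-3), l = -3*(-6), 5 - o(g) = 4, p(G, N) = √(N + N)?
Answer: -102*√10 ≈ -322.55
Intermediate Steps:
p(G, N) = √2*√N (p(G, N) = √(2*N) = √2*√N)
o(g) = 1 (o(g) = 5 - 1*4 = 5 - 4 = 1)
l = 18
b = -√10/3 (b = (√2*√5)/(-3) = √10*(-⅓) = -√10/3 ≈ -1.0541)
((o(5)*b)*17)*l = ((1*(-√10/3))*17)*18 = (-√10/3*17)*18 = -17*√10/3*18 = -102*√10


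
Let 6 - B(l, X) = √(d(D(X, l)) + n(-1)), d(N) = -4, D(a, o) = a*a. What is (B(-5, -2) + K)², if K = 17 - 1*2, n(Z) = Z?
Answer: (21 - I*√5)² ≈ 436.0 - 93.915*I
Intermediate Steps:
D(a, o) = a²
B(l, X) = 6 - I*√5 (B(l, X) = 6 - √(-4 - 1) = 6 - √(-5) = 6 - I*√5)
K = 15 (K = 17 - 2 = 15)
(B(-5, -2) + K)² = ((6 - I*√5) + 15)² = (21 - I*√5)²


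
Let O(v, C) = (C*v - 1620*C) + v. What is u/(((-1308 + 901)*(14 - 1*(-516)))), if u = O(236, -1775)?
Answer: -1228418/107855 ≈ -11.390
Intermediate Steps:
O(v, C) = v - 1620*C + C*v (O(v, C) = (-1620*C + C*v) + v = v - 1620*C + C*v)
u = 2456836 (u = 236 - 1620*(-1775) - 1775*236 = 236 + 2875500 - 418900 = 2456836)
u/(((-1308 + 901)*(14 - 1*(-516)))) = 2456836/(((-1308 + 901)*(14 - 1*(-516)))) = 2456836/((-407*(14 + 516))) = 2456836/((-407*530)) = 2456836/(-215710) = 2456836*(-1/215710) = -1228418/107855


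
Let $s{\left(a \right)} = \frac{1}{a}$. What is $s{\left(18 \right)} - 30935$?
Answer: $- \frac{556829}{18} \approx -30935.0$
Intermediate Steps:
$s{\left(18 \right)} - 30935 = \frac{1}{18} - 30935 = - \frac{556829}{18}$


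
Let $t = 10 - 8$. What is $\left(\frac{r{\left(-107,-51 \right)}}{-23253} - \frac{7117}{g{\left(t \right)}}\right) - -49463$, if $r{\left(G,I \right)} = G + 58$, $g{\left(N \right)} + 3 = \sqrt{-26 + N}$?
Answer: $\frac{1165207879}{23253} + \frac{1294 i \sqrt{6}}{3} \approx 50110.0 + 1056.5 i$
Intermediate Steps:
$t = 2$
$g{\left(N \right)} = -3 + \sqrt{-26 + N}$
$r{\left(G,I \right)} = 58 + G$
$\left(\frac{r{\left(-107,-51 \right)}}{-23253} - \frac{7117}{g{\left(t \right)}}\right) - -49463 = \left(\frac{58 - 107}{-23253} - \frac{7117}{-3 + \sqrt{-26 + 2}}\right) - -49463 = \left(\left(-49\right) \left(- \frac{1}{23253}\right) - \frac{7117}{-3 + \sqrt{-24}}\right) + 49463 = \left(\frac{49}{23253} - \frac{7117}{-3 + 2 i \sqrt{6}}\right) + 49463 = \frac{1150163188}{23253} - \frac{7117}{-3 + 2 i \sqrt{6}}$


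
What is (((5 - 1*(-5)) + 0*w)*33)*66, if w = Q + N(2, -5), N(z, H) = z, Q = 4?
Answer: 21780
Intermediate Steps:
w = 6 (w = 4 + 2 = 6)
(((5 - 1*(-5)) + 0*w)*33)*66 = (((5 - 1*(-5)) + 0*6)*33)*66 = (((5 + 5) + 0)*33)*66 = ((10 + 0)*33)*66 = (10*33)*66 = 330*66 = 21780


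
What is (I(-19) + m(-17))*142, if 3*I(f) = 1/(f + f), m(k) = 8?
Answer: 64681/57 ≈ 1134.8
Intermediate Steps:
I(f) = 1/(6*f) (I(f) = 1/(3*(f + f)) = 1/(3*((2*f))) = (1/(2*f))/3 = 1/(6*f))
(I(-19) + m(-17))*142 = ((1/6)/(-19) + 8)*142 = ((1/6)*(-1/19) + 8)*142 = (-1/114 + 8)*142 = (911/114)*142 = 64681/57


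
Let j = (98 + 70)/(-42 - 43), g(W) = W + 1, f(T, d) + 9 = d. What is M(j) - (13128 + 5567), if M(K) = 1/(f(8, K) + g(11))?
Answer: -1626380/87 ≈ -18694.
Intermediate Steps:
f(T, d) = -9 + d
g(W) = 1 + W
j = -168/85 (j = 168/(-85) = 168*(-1/85) = -168/85 ≈ -1.9765)
M(K) = 1/(3 + K) (M(K) = 1/((-9 + K) + (1 + 11)) = 1/((-9 + K) + 12) = 1/(3 + K))
M(j) - (13128 + 5567) = 1/(3 - 168/85) - (13128 + 5567) = 1/(87/85) - 1*18695 = 85/87 - 18695 = -1626380/87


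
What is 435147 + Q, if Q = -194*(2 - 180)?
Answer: 469679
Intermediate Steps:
Q = 34532 (Q = -194*(-178) = 34532)
435147 + Q = 435147 + 34532 = 469679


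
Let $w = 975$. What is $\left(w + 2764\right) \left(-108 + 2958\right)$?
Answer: $10656150$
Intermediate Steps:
$\left(w + 2764\right) \left(-108 + 2958\right) = \left(975 + 2764\right) \left(-108 + 2958\right) = 3739 \cdot 2850 = 10656150$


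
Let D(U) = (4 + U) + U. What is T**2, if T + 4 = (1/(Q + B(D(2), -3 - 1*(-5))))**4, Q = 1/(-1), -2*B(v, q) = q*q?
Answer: 104329/6561 ≈ 15.901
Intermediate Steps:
D(U) = 4 + 2*U
B(v, q) = -q**2/2 (B(v, q) = -q*q/2 = -q**2/2)
Q = -1
T = -323/81 (T = -4 + (1/(-1 - (-3 - 1*(-5))**2/2))**4 = -4 + (1/(-1 - (-3 + 5)**2/2))**4 = -4 + (1/(-1 - 1/2*2**2))**4 = -4 + (1/(-1 - 1/2*4))**4 = -4 + (1/(-1 - 2))**4 = -4 + (1/(-3))**4 = -4 + (-1/3)**4 = -4 + 1/81 = -323/81 ≈ -3.9877)
T**2 = (-323/81)**2 = 104329/6561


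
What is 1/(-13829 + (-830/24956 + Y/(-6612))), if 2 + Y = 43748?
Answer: -3437689/47562659788 ≈ -7.2277e-5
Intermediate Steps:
Y = 43746 (Y = -2 + 43748 = 43746)
1/(-13829 + (-830/24956 + Y/(-6612))) = 1/(-13829 + (-830/24956 + 43746/(-6612))) = 1/(-13829 + (-830*1/24956 + 43746*(-1/6612))) = 1/(-13829 + (-415/12478 - 7291/1102)) = 1/(-13829 - 22858607/3437689) = 1/(-47562659788/3437689) = -3437689/47562659788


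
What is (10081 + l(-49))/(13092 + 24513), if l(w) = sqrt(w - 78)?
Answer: 10081/37605 + I*sqrt(127)/37605 ≈ 0.26808 + 0.00029968*I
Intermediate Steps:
l(w) = sqrt(-78 + w)
(10081 + l(-49))/(13092 + 24513) = (10081 + sqrt(-78 - 49))/(13092 + 24513) = (10081 + sqrt(-127))/37605 = (10081 + I*sqrt(127))*(1/37605) = 10081/37605 + I*sqrt(127)/37605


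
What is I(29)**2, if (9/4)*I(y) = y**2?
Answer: 11316496/81 ≈ 1.3971e+5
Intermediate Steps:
I(y) = 4*y**2/9
I(29)**2 = ((4/9)*29**2)**2 = ((4/9)*841)**2 = (3364/9)**2 = 11316496/81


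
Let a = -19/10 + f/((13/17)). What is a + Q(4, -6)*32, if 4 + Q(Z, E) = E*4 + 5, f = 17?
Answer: -93037/130 ≈ -715.67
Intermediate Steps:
Q(Z, E) = 1 + 4*E (Q(Z, E) = -4 + (E*4 + 5) = -4 + (4*E + 5) = -4 + (5 + 4*E) = 1 + 4*E)
a = 2643/130 (a = -19/10 + 17/((13/17)) = -19*⅒ + 17/((13*(1/17))) = -19/10 + 17/(13/17) = -19/10 + 17*(17/13) = -19/10 + 289/13 = 2643/130 ≈ 20.331)
a + Q(4, -6)*32 = 2643/130 + (1 + 4*(-6))*32 = 2643/130 + (1 - 24)*32 = 2643/130 - 23*32 = 2643/130 - 736 = -93037/130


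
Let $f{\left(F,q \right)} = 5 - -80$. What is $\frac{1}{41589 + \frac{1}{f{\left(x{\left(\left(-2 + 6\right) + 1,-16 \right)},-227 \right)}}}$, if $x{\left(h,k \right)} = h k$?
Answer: $\frac{85}{3535066} \approx 2.4045 \cdot 10^{-5}$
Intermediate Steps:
$f{\left(F,q \right)} = 85$ ($f{\left(F,q \right)} = 5 + 80 = 85$)
$\frac{1}{41589 + \frac{1}{f{\left(x{\left(\left(-2 + 6\right) + 1,-16 \right)},-227 \right)}}} = \frac{1}{41589 + \frac{1}{85}} = \frac{1}{\frac{3535066}{85}} = \frac{85}{3535066}$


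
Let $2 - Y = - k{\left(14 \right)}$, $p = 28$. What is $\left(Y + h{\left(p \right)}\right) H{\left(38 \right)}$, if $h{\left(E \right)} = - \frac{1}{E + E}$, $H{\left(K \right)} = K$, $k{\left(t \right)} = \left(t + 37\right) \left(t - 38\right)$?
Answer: $- \frac{1300227}{28} \approx -46437.0$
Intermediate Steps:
$k{\left(t \right)} = \left(-38 + t\right) \left(37 + t\right)$ ($k{\left(t \right)} = \left(37 + t\right) \left(-38 + t\right) = \left(-38 + t\right) \left(37 + t\right)$)
$Y = -1222$ ($Y = 2 - - (-1406 + 14^{2} - 14) = 2 - - (-1406 + 196 - 14) = 2 - \left(-1\right) \left(-1224\right) = 2 - 1224 = -1222$)
$h{\left(E \right)} = - \frac{1}{2 E}$
$\left(Y + h{\left(p \right)}\right) H{\left(38 \right)} = \left(-1222 - \frac{1}{2 \cdot 28}\right) 38 = \left(-1222 - \frac{1}{56}\right) 38 = \left(- \frac{68433}{56}\right) 38 = - \frac{1300227}{28}$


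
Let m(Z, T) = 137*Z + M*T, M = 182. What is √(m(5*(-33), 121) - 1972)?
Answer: I*√2555 ≈ 50.547*I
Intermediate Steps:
m(Z, T) = 137*Z + 182*T
√(m(5*(-33), 121) - 1972) = √((137*(5*(-33)) + 182*121) - 1972) = √((137*(-165) + 22022) - 1972) = √((-22605 + 22022) - 1972) = √(-583 - 1972) = √(-2555) = I*√2555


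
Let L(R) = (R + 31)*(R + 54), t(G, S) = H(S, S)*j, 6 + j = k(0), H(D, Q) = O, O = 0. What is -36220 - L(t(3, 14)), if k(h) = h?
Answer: -37894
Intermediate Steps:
H(D, Q) = 0
j = -6 (j = -6 + 0 = -6)
t(G, S) = 0 (t(G, S) = 0*(-6) = 0)
L(R) = (31 + R)*(54 + R)
-36220 - L(t(3, 14)) = -36220 - (1674 + 0² + 85*0) = -36220 - (1674 + 0 + 0) = -36220 - 1*1674 = -36220 - 1674 = -37894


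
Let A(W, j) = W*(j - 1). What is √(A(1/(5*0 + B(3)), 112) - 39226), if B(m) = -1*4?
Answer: I*√157015/2 ≈ 198.13*I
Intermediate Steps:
B(m) = -4
A(W, j) = W*(-1 + j)
√(A(1/(5*0 + B(3)), 112) - 39226) = √((-1 + 112)/(5*0 - 4) - 39226) = √(111/(0 - 4) - 39226) = √(111/(-4) - 39226) = √(-¼*111 - 39226) = √(-111/4 - 39226) = √(-157015/4) = I*√157015/2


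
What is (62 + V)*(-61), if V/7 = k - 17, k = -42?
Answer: 21411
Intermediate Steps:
V = -413 (V = 7*(-42 - 17) = 7*(-59) = -413)
(62 + V)*(-61) = (62 - 413)*(-61) = -351*(-61) = 21411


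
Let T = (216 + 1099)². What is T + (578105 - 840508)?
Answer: 1466822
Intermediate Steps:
T = 1729225 (T = 1315² = 1729225)
T + (578105 - 840508) = 1729225 + (578105 - 840508) = 1729225 - 262403 = 1466822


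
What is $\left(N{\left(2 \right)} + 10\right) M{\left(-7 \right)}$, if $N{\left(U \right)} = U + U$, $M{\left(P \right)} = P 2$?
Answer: $-196$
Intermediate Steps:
$M{\left(P \right)} = 2 P$
$N{\left(U \right)} = 2 U$
$\left(N{\left(2 \right)} + 10\right) M{\left(-7 \right)} = \left(2 \cdot 2 + 10\right) 2 \left(-7\right) = \left(4 + 10\right) \left(-14\right) = 14 \left(-14\right) = -196$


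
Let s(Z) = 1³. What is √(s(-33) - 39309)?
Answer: 2*I*√9827 ≈ 198.26*I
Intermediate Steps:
s(Z) = 1
√(s(-33) - 39309) = √(1 - 39309) = √(-39308) = 2*I*√9827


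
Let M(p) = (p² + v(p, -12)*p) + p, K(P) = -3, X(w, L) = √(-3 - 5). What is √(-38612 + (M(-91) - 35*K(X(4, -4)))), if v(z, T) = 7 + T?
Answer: 3*I*√3318 ≈ 172.81*I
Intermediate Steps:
X(w, L) = 2*I*√2 (X(w, L) = √(-8) = 2*I*√2)
M(p) = p² - 4*p (M(p) = (p² + (7 - 12)*p) + p = (p² - 5*p) + p = p² - 4*p)
√(-38612 + (M(-91) - 35*K(X(4, -4)))) = √(-38612 + (-91*(-4 - 91) - 35*(-3))) = √(-38612 + (-91*(-95) + 105)) = √(-38612 + (8645 + 105)) = √(-38612 + 8750) = √(-29862) = 3*I*√3318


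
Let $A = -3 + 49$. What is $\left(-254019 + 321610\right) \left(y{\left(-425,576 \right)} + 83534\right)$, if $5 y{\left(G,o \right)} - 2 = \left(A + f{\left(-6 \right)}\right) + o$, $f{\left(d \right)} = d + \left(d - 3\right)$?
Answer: $\frac{28271895889}{5} \approx 5.6544 \cdot 10^{9}$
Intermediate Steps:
$f{\left(d \right)} = -3 + 2 d$ ($f{\left(d \right)} = d + \left(-3 + d\right) = -3 + 2 d$)
$A = 46$
$y{\left(G,o \right)} = \frac{33}{5} + \frac{o}{5}$ ($y{\left(G,o \right)} = \frac{2}{5} + \frac{\left(46 + \left(-3 + 2 \left(-6\right)\right)\right) + o}{5} = \frac{2}{5} + \frac{\left(46 - 15\right) + o}{5} = \frac{2}{5} + \frac{31 + o}{5} = \frac{2}{5} + \left(\frac{31}{5} + \frac{o}{5}\right) = \frac{33}{5} + \frac{o}{5}$)
$\left(-254019 + 321610\right) \left(y{\left(-425,576 \right)} + 83534\right) = \left(-254019 + 321610\right) \left(\left(\frac{33}{5} + \frac{1}{5} \cdot 576\right) + 83534\right) = 67591 \left(\left(\frac{33}{5} + \frac{576}{5}\right) + 83534\right) = 67591 \left(\frac{609}{5} + 83534\right) = 67591 \cdot \frac{418279}{5} = \frac{28271895889}{5}$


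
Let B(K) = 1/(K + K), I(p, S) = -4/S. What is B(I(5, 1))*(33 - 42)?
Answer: 9/8 ≈ 1.1250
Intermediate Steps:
B(K) = 1/(2*K)
B(I(5, 1))*(33 - 42) = (1/(2*((-4/1))))*(33 - 42) = (1/(2*((-4*1))))*(-9) = ((½)/(-4))*(-9) = ((½)*(-¼))*(-9) = -⅛*(-9) = 9/8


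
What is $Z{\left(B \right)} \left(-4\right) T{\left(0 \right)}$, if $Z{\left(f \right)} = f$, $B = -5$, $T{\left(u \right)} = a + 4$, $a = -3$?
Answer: $20$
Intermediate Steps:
$T{\left(u \right)} = 1$ ($T{\left(u \right)} = -3 + 4 = 1$)
$Z{\left(B \right)} \left(-4\right) T{\left(0 \right)} = \left(-5\right) \left(-4\right) 1 = 20 \cdot 1 = 20$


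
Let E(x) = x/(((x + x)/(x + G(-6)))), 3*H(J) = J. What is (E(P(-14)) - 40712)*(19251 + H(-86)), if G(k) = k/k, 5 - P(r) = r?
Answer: -2347162234/3 ≈ -7.8239e+8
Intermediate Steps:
P(r) = 5 - r
H(J) = J/3
G(k) = 1
E(x) = 1/2 + x/2 (E(x) = x/(((x + x)/(x + 1))) = x/(((2*x)/(1 + x))) = x/((2*x/(1 + x))) = x*((1 + x)/(2*x)) = 1/2 + x/2)
(E(P(-14)) - 40712)*(19251 + H(-86)) = ((1/2 + (5 - 1*(-14))/2) - 40712)*(19251 + (1/3)*(-86)) = ((1/2 + (5 + 14)/2) - 40712)*(19251 - 86/3) = ((1/2 + (1/2)*19) - 40712)*(57667/3) = ((1/2 + 19/2) - 40712)*(57667/3) = (10 - 40712)*(57667/3) = -40702*57667/3 = -2347162234/3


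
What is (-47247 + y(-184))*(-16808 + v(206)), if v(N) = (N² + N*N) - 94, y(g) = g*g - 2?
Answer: -910322210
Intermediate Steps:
y(g) = -2 + g² (y(g) = g² - 2 = -2 + g²)
v(N) = -94 + 2*N² (v(N) = (N² + N²) - 94 = 2*N² - 94 = -94 + 2*N²)
(-47247 + y(-184))*(-16808 + v(206)) = (-47247 + (-2 + (-184)²))*(-16808 + (-94 + 2*206²)) = (-47247 + (-2 + 33856))*(-16808 + (-94 + 2*42436)) = (-47247 + 33854)*(-16808 + (-94 + 84872)) = -13393*(-16808 + 84778) = -13393*67970 = -910322210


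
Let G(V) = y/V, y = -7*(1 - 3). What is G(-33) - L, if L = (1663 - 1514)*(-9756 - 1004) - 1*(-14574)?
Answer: 52425964/33 ≈ 1.5887e+6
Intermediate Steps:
y = 14 (y = -7*(-2) = 14)
G(V) = 14/V
L = -1588666 (L = 149*(-10760) + 14574 = -1603240 + 14574 = -1588666)
G(-33) - L = 14/(-33) - 1*(-1588666) = 14*(-1/33) + 1588666 = -14/33 + 1588666 = 52425964/33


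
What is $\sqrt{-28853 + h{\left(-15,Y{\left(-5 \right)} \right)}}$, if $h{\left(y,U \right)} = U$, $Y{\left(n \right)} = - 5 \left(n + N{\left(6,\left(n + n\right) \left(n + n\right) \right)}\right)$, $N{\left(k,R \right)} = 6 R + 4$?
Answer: $2 i \sqrt{7962} \approx 178.46 i$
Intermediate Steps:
$N{\left(k,R \right)} = 4 + 6 R$
$Y{\left(n \right)} = -20 - 120 n^{2} - 5 n$ ($Y{\left(n \right)} = - 5 \left(n + \left(4 + 6 \left(n + n\right) \left(n + n\right)\right)\right) = - 5 \left(n + \left(4 + 6 \cdot 2 n 2 n\right)\right) = - 5 \left(n + \left(4 + 6 \cdot 4 n^{2}\right)\right) = - 5 \left(n + \left(4 + 24 n^{2}\right)\right) = - 5 \left(4 + n + 24 n^{2}\right) = -20 - 120 n^{2} - 5 n$)
$\sqrt{-28853 + h{\left(-15,Y{\left(-5 \right)} \right)}} = \sqrt{-28853 - \left(-5 + 3000\right)} = \sqrt{-28853 - 2995} = \sqrt{-31848} = 2 i \sqrt{7962}$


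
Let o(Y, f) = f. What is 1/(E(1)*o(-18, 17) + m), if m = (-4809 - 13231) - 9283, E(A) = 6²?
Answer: -1/26711 ≈ -3.7438e-5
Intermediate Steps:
E(A) = 36
m = -27323 (m = -18040 - 9283 = -27323)
1/(E(1)*o(-18, 17) + m) = 1/(36*17 - 27323) = 1/(612 - 27323) = 1/(-26711) = -1/26711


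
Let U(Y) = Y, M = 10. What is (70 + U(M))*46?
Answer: 3680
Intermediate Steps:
(70 + U(M))*46 = (70 + 10)*46 = 80*46 = 3680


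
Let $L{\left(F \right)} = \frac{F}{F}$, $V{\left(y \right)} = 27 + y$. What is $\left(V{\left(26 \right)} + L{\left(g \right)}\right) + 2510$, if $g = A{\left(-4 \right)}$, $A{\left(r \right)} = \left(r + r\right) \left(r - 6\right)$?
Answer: $2564$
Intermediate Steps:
$A{\left(r \right)} = 2 r \left(-6 + r\right)$
$g = 80$ ($g = 2 \left(-4\right) \left(-6 - 4\right) = 2 \left(-4\right) \left(-10\right) = 80$)
$L{\left(F \right)} = 1$
$\left(V{\left(26 \right)} + L{\left(g \right)}\right) + 2510 = \left(\left(27 + 26\right) + 1\right) + 2510 = \left(53 + 1\right) + 2510 = 54 + 2510 = 2564$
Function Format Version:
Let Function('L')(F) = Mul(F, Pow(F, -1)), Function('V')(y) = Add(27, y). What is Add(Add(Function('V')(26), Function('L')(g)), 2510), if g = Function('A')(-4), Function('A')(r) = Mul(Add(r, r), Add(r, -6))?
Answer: 2564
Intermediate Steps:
Function('A')(r) = Mul(2, r, Add(-6, r)) (Function('A')(r) = Mul(Mul(2, r), Add(-6, r)) = Mul(2, r, Add(-6, r)))
g = 80 (g = Mul(2, -4, Add(-6, -4)) = Mul(2, -4, -10) = 80)
Function('L')(F) = 1
Add(Add(Function('V')(26), Function('L')(g)), 2510) = Add(Add(Add(27, 26), 1), 2510) = Add(Add(53, 1), 2510) = Add(54, 2510) = 2564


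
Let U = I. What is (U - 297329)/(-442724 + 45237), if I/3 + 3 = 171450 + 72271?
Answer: -433825/397487 ≈ -1.0914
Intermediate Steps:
I = 731154 (I = -9 + 3*(171450 + 72271) = -9 + 3*243721 = -9 + 731163 = 731154)
U = 731154
(U - 297329)/(-442724 + 45237) = (731154 - 297329)/(-442724 + 45237) = 433825/(-397487) = 433825*(-1/397487) = -433825/397487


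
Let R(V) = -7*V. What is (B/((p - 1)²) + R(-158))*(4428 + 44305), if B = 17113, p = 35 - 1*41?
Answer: 3475004031/49 ≈ 7.0918e+7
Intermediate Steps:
p = -6 (p = 35 - 41 = -6)
(B/((p - 1)²) + R(-158))*(4428 + 44305) = (17113/((-6 - 1)²) - 7*(-158))*(4428 + 44305) = (17113/((-7)²) + 1106)*48733 = (17113/49 + 1106)*48733 = (71307/49)*48733 = 3475004031/49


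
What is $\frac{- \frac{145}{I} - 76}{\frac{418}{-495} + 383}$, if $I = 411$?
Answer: $- \frac{470715}{2355989} \approx -0.1998$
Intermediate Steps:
$\frac{- \frac{145}{I} - 76}{\frac{418}{-495} + 383} = \frac{- \frac{145}{411} - 76}{\frac{418}{-495} + 383} = \frac{\left(-145\right) \frac{1}{411} - 76}{418 \left(- \frac{1}{495}\right) + 383} = \frac{- \frac{145}{411} - 76}{- \frac{38}{45} + 383} = - \frac{31381}{411 \cdot \frac{17197}{45}} = \left(- \frac{31381}{411}\right) \frac{45}{17197} = - \frac{470715}{2355989}$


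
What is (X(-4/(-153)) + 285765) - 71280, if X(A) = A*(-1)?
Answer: 32816201/153 ≈ 2.1449e+5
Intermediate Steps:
X(A) = -A
(X(-4/(-153)) + 285765) - 71280 = (-(-4)/(-153) + 285765) - 71280 = (-(-4)*(-1)/153 + 285765) - 71280 = (-1*4/153 + 285765) - 71280 = (-4/153 + 285765) - 71280 = 43722041/153 - 71280 = 32816201/153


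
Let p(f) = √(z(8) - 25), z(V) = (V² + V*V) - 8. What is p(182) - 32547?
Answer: -32547 + √95 ≈ -32537.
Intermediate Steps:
z(V) = -8 + 2*V² (z(V) = (V² + V²) - 8 = 2*V² - 8 = -8 + 2*V²)
p(f) = √95 (p(f) = √((-8 + 2*8²) - 25) = √((-8 + 2*64) - 25) = √((-8 + 128) - 25) = √(120 - 25) = √95)
p(182) - 32547 = √95 - 32547 = -32547 + √95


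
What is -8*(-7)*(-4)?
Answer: -224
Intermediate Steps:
-8*(-7)*(-4) = 56*(-4) = -224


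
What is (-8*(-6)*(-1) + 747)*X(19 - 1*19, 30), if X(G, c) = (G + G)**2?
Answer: 0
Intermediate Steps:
X(G, c) = 4*G**2 (X(G, c) = (2*G)**2 = 4*G**2)
(-8*(-6)*(-1) + 747)*X(19 - 1*19, 30) = (-8*(-6)*(-1) + 747)*(4*(19 - 1*19)**2) = (48*(-1) + 747)*(4*(19 - 19)**2) = (-48 + 747)*(4*0**2) = 699*(4*0) = 699*0 = 0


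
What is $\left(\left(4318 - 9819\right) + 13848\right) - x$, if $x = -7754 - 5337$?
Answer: $21438$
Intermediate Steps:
$x = -13091$
$\left(\left(4318 - 9819\right) + 13848\right) - x = \left(\left(4318 - 9819\right) + 13848\right) - -13091 = \left(-5501 + 13848\right) + 13091 = 8347 + 13091 = 21438$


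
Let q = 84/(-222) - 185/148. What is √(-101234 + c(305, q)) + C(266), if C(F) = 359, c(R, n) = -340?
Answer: 359 + 9*I*√1254 ≈ 359.0 + 318.71*I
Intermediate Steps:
q = -241/148 (q = 84*(-1/222) - 185*1/148 = -14/37 - 5/4 = -241/148 ≈ -1.6284)
√(-101234 + c(305, q)) + C(266) = √(-101234 - 340) + 359 = √(-101574) + 359 = 9*I*√1254 + 359 = 359 + 9*I*√1254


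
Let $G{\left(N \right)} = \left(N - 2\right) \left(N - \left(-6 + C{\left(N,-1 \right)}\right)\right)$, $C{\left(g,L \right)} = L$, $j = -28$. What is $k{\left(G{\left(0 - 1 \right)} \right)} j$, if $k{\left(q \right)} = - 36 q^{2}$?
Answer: $326592$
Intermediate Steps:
$G{\left(N \right)} = \left(-2 + N\right) \left(7 + N\right)$ ($G{\left(N \right)} = \left(N - 2\right) \left(N + \left(6 - -1\right)\right) = \left(-2 + N\right) \left(N + \left(6 + 1\right)\right) = \left(-2 + N\right) \left(N + 7\right) = \left(-2 + N\right) \left(7 + N\right)$)
$k{\left(G{\left(0 - 1 \right)} \right)} j = - 36 \left(-14 + \left(0 - 1\right)^{2} + 5 \left(0 - 1\right)\right)^{2} \left(-28\right) = - 36 \left(-14 + \left(-1\right)^{2} + 5 \left(-1\right)\right)^{2} \left(-28\right) = - 36 \left(-14 + 1 - 5\right)^{2} \left(-28\right) = - 36 \left(-18\right)^{2} \left(-28\right) = \left(-36\right) 324 \left(-28\right) = \left(-11664\right) \left(-28\right) = 326592$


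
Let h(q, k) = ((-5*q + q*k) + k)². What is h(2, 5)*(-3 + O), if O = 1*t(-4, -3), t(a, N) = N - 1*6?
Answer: -300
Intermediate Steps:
t(a, N) = -6 + N (t(a, N) = N - 6 = -6 + N)
h(q, k) = (k - 5*q + k*q)² (h(q, k) = ((-5*q + k*q) + k)² = (k - 5*q + k*q)²)
O = -9 (O = 1*(-6 - 3) = 1*(-9) = -9)
h(2, 5)*(-3 + O) = (5 - 5*2 + 5*2)²*(-3 - 9) = (5 - 10 + 10)²*(-12) = 5²*(-12) = 25*(-12) = -300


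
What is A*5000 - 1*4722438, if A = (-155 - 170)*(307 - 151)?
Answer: -258222438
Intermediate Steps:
A = -50700 (A = -325*156 = -50700)
A*5000 - 1*4722438 = -50700*5000 - 1*4722438 = -253500000 - 4722438 = -258222438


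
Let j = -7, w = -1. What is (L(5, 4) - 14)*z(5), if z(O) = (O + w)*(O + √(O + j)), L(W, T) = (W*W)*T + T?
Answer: 1800 + 360*I*√2 ≈ 1800.0 + 509.12*I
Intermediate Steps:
L(W, T) = T + T*W² (L(W, T) = W²*T + T = T*W² + T = T + T*W²)
z(O) = (-1 + O)*(O + √(-7 + O)) (z(O) = (O - 1)*(O + √(O - 7)) = (-1 + O)*(O + √(-7 + O)))
(L(5, 4) - 14)*z(5) = (4*(1 + 5²) - 14)*(5² - 1*5 - √(-7 + 5) + 5*√(-7 + 5)) = (4*(1 + 25) - 14)*(25 - 5 - √(-2) + 5*√(-2)) = (4*26 - 14)*(25 - 5 - I*√2 + 5*(I*√2)) = (104 - 14)*(25 - 5 - I*√2 + 5*I*√2) = 90*(20 + 4*I*√2) = 1800 + 360*I*√2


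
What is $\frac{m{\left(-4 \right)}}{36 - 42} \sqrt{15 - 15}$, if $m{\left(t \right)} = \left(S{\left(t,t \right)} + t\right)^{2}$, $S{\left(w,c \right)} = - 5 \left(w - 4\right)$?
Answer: $0$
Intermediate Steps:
$S{\left(w,c \right)} = 20 - 5 w$ ($S{\left(w,c \right)} = - 5 \left(-4 + w\right) = 20 - 5 w$)
$m{\left(t \right)} = \left(20 - 4 t\right)^{2}$ ($m{\left(t \right)} = \left(\left(20 - 5 t\right) + t\right)^{2} = \left(20 - 4 t\right)^{2}$)
$\frac{m{\left(-4 \right)}}{36 - 42} \sqrt{15 - 15} = \frac{16 \left(-5 - 4\right)^{2}}{36 - 42} \sqrt{15 - 15} = \frac{16 \left(-9\right)^{2}}{-6} \sqrt{0} = - \frac{16 \cdot 81}{6} \cdot 0 = \left(- \frac{1}{6}\right) 1296 \cdot 0 = \left(-216\right) 0 = 0$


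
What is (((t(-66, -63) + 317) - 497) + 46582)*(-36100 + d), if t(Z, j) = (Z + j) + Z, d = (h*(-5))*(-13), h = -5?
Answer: -1683089975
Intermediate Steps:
d = -325 (d = -5*(-5)*(-13) = 25*(-13) = -325)
t(Z, j) = j + 2*Z
(((t(-66, -63) + 317) - 497) + 46582)*(-36100 + d) = ((((-63 + 2*(-66)) + 317) - 497) + 46582)*(-36100 - 325) = ((((-63 - 132) + 317) - 497) + 46582)*(-36425) = (((-195 + 317) - 497) + 46582)*(-36425) = ((122 - 497) + 46582)*(-36425) = (-375 + 46582)*(-36425) = 46207*(-36425) = -1683089975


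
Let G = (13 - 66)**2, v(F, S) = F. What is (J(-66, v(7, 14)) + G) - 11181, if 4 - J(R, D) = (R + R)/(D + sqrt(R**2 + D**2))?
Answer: -276151/33 + sqrt(4405)/33 ≈ -8366.2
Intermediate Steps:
G = 2809 (G = (-53)**2 = 2809)
J(R, D) = 4 - 2*R/(D + sqrt(D**2 + R**2)) (J(R, D) = 4 - (R + R)/(D + sqrt(R**2 + D**2)) = 4 - 2*R/(D + sqrt(D**2 + R**2)))
(J(-66, v(7, 14)) + G) - 11181 = (2*(-1*(-66) + 2*7 + 2*sqrt(7**2 + (-66)**2))/(7 + sqrt(7**2 + (-66)**2)) + 2809) - 11181 = (2*(66 + 14 + 2*sqrt(49 + 4356))/(7 + sqrt(49 + 4356)) + 2809) - 11181 = (2*(66 + 14 + 2*sqrt(4405))/(7 + sqrt(4405)) + 2809) - 11181 = (2*(80 + 2*sqrt(4405))/(7 + sqrt(4405)) + 2809) - 11181 = (2809 + 2*(80 + 2*sqrt(4405))/(7 + sqrt(4405))) - 11181 = -8372 + 2*(80 + 2*sqrt(4405))/(7 + sqrt(4405))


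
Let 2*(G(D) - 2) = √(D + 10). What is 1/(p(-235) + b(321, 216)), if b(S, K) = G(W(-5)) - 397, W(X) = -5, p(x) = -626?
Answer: -4084/4169759 - 2*√5/4169759 ≈ -0.00098051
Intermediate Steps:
G(D) = 2 + √(10 + D)/2 (G(D) = 2 + √(D + 10)/2 = 2 + √(10 + D)/2)
b(S, K) = -395 + √5/2 (b(S, K) = (2 + √(10 - 5)/2) - 397 = (2 + √5/2) - 397 = -395 + √5/2)
1/(p(-235) + b(321, 216)) = 1/(-626 + (-395 + √5/2)) = 1/(-1021 + √5/2)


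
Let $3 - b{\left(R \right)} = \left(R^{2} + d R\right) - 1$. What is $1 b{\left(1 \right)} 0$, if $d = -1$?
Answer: $0$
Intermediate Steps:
$b{\left(R \right)} = 4 + R - R^{2}$ ($b{\left(R \right)} = 3 - \left(\left(R^{2} - R\right) - 1\right) = 3 - \left(-1 + R^{2} - R\right) = 3 + \left(1 + R - R^{2}\right) = 4 + R - R^{2}$)
$1 b{\left(1 \right)} 0 = 1 \left(4 + 1 - 1^{2}\right) 0 = 1 \left(4 + 1 - 1\right) 0 = 1 \cdot 4 \cdot 0 = 4 \cdot 0 = 0$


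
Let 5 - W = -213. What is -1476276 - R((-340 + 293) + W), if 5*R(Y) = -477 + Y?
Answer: -7381074/5 ≈ -1.4762e+6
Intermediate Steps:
W = 218 (W = 5 - 1*(-213) = 5 + 213 = 218)
R(Y) = -477/5 + Y/5 (R(Y) = (-477 + Y)/5 = -477/5 + Y/5)
-1476276 - R((-340 + 293) + W) = -1476276 - (-477/5 + ((-340 + 293) + 218)/5) = -1476276 - (-477/5 + (-47 + 218)/5) = -1476276 - (-477/5 + (⅕)*171) = -1476276 - (-477/5 + 171/5) = -1476276 - 1*(-306/5) = -1476276 + 306/5 = -7381074/5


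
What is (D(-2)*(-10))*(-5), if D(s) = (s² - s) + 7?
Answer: 650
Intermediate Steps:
D(s) = 7 + s² - s
(D(-2)*(-10))*(-5) = ((7 + (-2)² - 1*(-2))*(-10))*(-5) = ((7 + 4 + 2)*(-10))*(-5) = (13*(-10))*(-5) = -130*(-5) = 650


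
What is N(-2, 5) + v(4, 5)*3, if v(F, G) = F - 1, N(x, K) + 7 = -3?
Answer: -1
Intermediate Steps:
N(x, K) = -10 (N(x, K) = -7 - 3 = -10)
v(F, G) = -1 + F
N(-2, 5) + v(4, 5)*3 = -10 + (-1 + 4)*3 = -10 + 3*3 = -10 + 9 = -1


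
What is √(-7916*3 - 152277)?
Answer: 5*I*√7041 ≈ 419.55*I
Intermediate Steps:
√(-7916*3 - 152277) = √(-23748 - 152277) = √(-176025) = 5*I*√7041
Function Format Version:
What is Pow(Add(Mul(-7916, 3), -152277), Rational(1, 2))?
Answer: Mul(5, I, Pow(7041, Rational(1, 2))) ≈ Mul(419.55, I)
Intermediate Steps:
Pow(Add(Mul(-7916, 3), -152277), Rational(1, 2)) = Pow(Add(-23748, -152277), Rational(1, 2)) = Pow(-176025, Rational(1, 2)) = Mul(5, I, Pow(7041, Rational(1, 2)))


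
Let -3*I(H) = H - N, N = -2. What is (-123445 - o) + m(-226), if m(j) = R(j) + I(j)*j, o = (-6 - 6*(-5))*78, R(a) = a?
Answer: -427253/3 ≈ -1.4242e+5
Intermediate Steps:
o = 1872 (o = (-6 + 30)*78 = 24*78 = 1872)
I(H) = -2/3 - H/3 (I(H) = -(H - 1*(-2))/3 = -(H + 2)/3 = -(2 + H)/3 = -2/3 - H/3)
m(j) = j + j*(-2/3 - j/3) (m(j) = j + (-2/3 - j/3)*j = j + j*(-2/3 - j/3))
(-123445 - o) + m(-226) = (-123445 - 1*1872) + (1/3)*(-226)*(1 - 1*(-226)) = (-123445 - 1872) + (1/3)*(-226)*(1 + 226) = -125317 + (1/3)*(-226)*227 = -125317 - 51302/3 = -427253/3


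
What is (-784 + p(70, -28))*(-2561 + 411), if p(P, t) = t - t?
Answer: 1685600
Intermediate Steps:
p(P, t) = 0
(-784 + p(70, -28))*(-2561 + 411) = (-784 + 0)*(-2561 + 411) = -784*(-2150) = 1685600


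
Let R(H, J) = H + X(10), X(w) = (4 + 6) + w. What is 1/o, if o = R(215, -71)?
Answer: 1/235 ≈ 0.0042553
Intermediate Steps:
X(w) = 10 + w
R(H, J) = 20 + H (R(H, J) = H + (10 + 10) = H + 20 = 20 + H)
o = 235 (o = 20 + 215 = 235)
1/o = 1/235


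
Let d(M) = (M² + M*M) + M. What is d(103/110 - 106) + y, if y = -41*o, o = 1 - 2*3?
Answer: 67084432/3025 ≈ 22177.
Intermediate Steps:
o = -5 (o = 1 - 6 = -5)
d(M) = M + 2*M² (d(M) = (M² + M²) + M = 2*M² + M = M + 2*M²)
y = 205 (y = -41*(-5) = 205)
d(103/110 - 106) + y = (103/110 - 106)*(1 + 2*(103/110 - 106)) + 205 = -11557*(1 + 2*(-11557/110))/110 + 205 = -11557*(1 - 11557/55)/110 + 205 = -11557/110*(-11502/55) + 205 = 66464307/3025 + 205 = 67084432/3025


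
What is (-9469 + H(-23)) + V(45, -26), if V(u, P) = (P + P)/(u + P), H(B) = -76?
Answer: -181407/19 ≈ -9547.7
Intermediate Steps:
V(u, P) = 2*P/(P + u) (V(u, P) = (2*P)/(P + u) = 2*P/(P + u))
(-9469 + H(-23)) + V(45, -26) = (-9469 - 76) + 2*(-26)/(-26 + 45) = -9545 + 2*(-26)/19 = -9545 + 2*(-26)*(1/19) = -9545 - 52/19 = -181407/19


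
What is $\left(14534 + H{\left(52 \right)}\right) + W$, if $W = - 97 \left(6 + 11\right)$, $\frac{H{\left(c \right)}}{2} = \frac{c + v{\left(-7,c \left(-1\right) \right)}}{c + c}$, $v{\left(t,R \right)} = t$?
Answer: $\frac{670065}{52} \approx 12886.0$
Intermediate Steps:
$H{\left(c \right)} = \frac{-7 + c}{c}$ ($H{\left(c \right)} = 2 \frac{c - 7}{c + c} = 2 \frac{-7 + c}{2 c} = \frac{-7 + c}{c}$)
$W = -1649$ ($W = \left(-97\right) 17 = -1649$)
$\left(14534 + H{\left(52 \right)}\right) + W = \left(14534 + \frac{-7 + 52}{52}\right) - 1649 = \left(14534 + \frac{1}{52} \cdot 45\right) - 1649 = \left(14534 + \frac{45}{52}\right) - 1649 = \frac{755813}{52} - 1649 = \frac{670065}{52}$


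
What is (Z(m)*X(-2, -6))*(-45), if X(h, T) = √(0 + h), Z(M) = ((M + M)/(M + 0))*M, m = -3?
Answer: 270*I*√2 ≈ 381.84*I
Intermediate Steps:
Z(M) = 2*M (Z(M) = ((2*M)/M)*M = 2*M)
X(h, T) = √h
(Z(m)*X(-2, -6))*(-45) = ((2*(-3))*√(-2))*(-45) = -6*I*√2*(-45) = 270*I*√2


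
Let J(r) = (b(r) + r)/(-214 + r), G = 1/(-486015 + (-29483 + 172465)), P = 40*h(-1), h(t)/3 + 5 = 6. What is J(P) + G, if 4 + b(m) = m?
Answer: -40477941/16122551 ≈ -2.5106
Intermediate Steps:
b(m) = -4 + m
h(t) = 3 (h(t) = -15 + 3*6 = -15 + 18 = 3)
P = 120 (P = 40*3 = 120)
G = -1/343033 (G = 1/(-486015 + 142982) = 1/(-343033) = -1/343033 ≈ -2.9152e-6)
J(r) = (-4 + 2*r)/(-214 + r) (J(r) = ((-4 + r) + r)/(-214 + r) = (-4 + 2*r)/(-214 + r))
J(P) + G = 2*(-2 + 120)/(-214 + 120) - 1/343033 = 2*118/(-94) - 1/343033 = 2*(-1/94)*118 - 1/343033 = -118/47 - 1/343033 = -40477941/16122551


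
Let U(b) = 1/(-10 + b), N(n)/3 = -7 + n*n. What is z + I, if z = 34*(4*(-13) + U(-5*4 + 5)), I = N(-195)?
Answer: 2807116/25 ≈ 1.1228e+5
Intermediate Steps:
N(n) = -21 + 3*n**2 (N(n) = 3*(-7 + n*n) = 3*(-7 + n**2) = -21 + 3*n**2)
I = 114054 (I = -21 + 3*(-195)**2 = -21 + 3*38025 = -21 + 114075 = 114054)
z = -44234/25 (z = 34*(4*(-13) + 1/(-10 + (-5*4 + 5))) = 34*(-52 + 1/(-10 + (-20 + 5))) = 34*(-52 + 1/(-10 - 15)) = 34*(-52 + 1/(-25)) = 34*(-52 - 1/25) = 34*(-1301/25) = -44234/25 ≈ -1769.4)
z + I = -44234/25 + 114054 = 2807116/25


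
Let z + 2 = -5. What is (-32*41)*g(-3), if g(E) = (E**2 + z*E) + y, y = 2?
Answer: -41984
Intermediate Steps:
z = -7 (z = -2 - 5 = -7)
g(E) = 2 + E**2 - 7*E (g(E) = (E**2 - 7*E) + 2 = 2 + E**2 - 7*E)
(-32*41)*g(-3) = (-32*41)*(2 + (-3)**2 - 7*(-3)) = -1312*(2 + 9 + 21) = -1312*32 = -41984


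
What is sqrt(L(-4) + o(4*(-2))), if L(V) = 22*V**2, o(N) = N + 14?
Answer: sqrt(358) ≈ 18.921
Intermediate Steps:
o(N) = 14 + N
sqrt(L(-4) + o(4*(-2))) = sqrt(22*(-4)**2 + (14 + 4*(-2))) = sqrt(22*16 + (14 - 8)) = sqrt(352 + 6) = sqrt(358)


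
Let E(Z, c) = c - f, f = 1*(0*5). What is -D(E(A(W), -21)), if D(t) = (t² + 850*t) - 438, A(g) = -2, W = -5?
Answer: 17847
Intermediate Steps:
f = 0 (f = 1*0 = 0)
E(Z, c) = c (E(Z, c) = c - 1*0 = c + 0 = c)
D(t) = -438 + t² + 850*t
-D(E(A(W), -21)) = -(-438 + (-21)² + 850*(-21)) = -(-438 + 441 - 17850) = -1*(-17847) = 17847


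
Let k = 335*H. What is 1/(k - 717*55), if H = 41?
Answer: -1/25700 ≈ -3.8910e-5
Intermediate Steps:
k = 13735 (k = 335*41 = 13735)
1/(k - 717*55) = 1/(13735 - 717*55) = 1/(13735 - 39435) = 1/(-25700) = -1/25700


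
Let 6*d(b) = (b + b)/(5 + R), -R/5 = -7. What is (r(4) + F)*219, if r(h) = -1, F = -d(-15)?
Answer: -1533/8 ≈ -191.63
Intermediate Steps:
R = 35 (R = -5*(-7) = 35)
d(b) = b/120 (d(b) = ((b + b)/(5 + 35))/6 = ((2*b)/40)/6 = ((2*b)*(1/40))/6 = (b/20)/6 = b/120)
F = ⅛ (F = -(-15)/120 = -1*(-⅛) = ⅛ ≈ 0.12500)
(r(4) + F)*219 = (-1 + ⅛)*219 = -7/8*219 = -1533/8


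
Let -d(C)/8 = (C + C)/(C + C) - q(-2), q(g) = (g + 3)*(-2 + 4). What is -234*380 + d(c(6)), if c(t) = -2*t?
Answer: -88912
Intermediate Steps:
q(g) = 6 + 2*g (q(g) = (3 + g)*2 = 6 + 2*g)
d(C) = 8 (d(C) = -8*((C + C)/(C + C) - (6 + 2*(-2))) = -8*((2*C)/((2*C)) - (6 - 4)) = -8*((2*C)*(1/(2*C)) - 1*2) = -8*(1 - 2) = -8*(-1) = 8)
-234*380 + d(c(6)) = -234*380 + 8 = -88920 + 8 = -88912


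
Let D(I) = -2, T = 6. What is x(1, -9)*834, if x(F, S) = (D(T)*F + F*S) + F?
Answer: -8340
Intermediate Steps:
x(F, S) = -F + F*S (x(F, S) = (-2*F + F*S) + F = -F + F*S)
x(1, -9)*834 = (1*(-1 - 9))*834 = (1*(-10))*834 = -10*834 = -8340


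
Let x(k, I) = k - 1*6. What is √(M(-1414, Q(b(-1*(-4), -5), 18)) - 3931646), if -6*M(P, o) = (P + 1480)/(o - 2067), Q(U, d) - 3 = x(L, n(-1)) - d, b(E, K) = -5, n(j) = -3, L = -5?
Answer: I*√17223161095231/2093 ≈ 1982.8*I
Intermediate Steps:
x(k, I) = -6 + k (x(k, I) = k - 6 = -6 + k)
Q(U, d) = -8 - d (Q(U, d) = 3 + ((-6 - 5) - d) = 3 + (-11 - d) = -8 - d)
M(P, o) = -(1480 + P)/(6*(-2067 + o)) (M(P, o) = -(P + 1480)/(6*(o - 2067)) = -(1480 + P)/(6*(-2067 + o)))
√(M(-1414, Q(b(-1*(-4), -5), 18)) - 3931646) = √((-1480 - 1*(-1414))/(6*(-2067 + (-8 - 1*18))) - 3931646) = √((-1480 + 1414)/(6*(-2067 + (-8 - 18))) - 3931646) = √((⅙)*(-66)/(-2067 - 26) - 3931646) = √((⅙)*(-66)/(-2093) - 3931646) = √((⅙)*(-1/2093)*(-66) - 3931646) = √(11/2093 - 3931646) = √(-8228935067/2093) = I*√17223161095231/2093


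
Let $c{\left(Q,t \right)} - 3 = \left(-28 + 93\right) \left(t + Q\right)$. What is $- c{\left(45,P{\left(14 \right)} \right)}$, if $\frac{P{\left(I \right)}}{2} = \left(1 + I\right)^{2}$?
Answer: $-32178$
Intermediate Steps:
$P{\left(I \right)} = 2 \left(1 + I\right)^{2}$
$c{\left(Q,t \right)} = 3 + 65 Q + 65 t$ ($c{\left(Q,t \right)} = 3 + \left(-28 + 93\right) \left(t + Q\right) = 3 + 65 \left(Q + t\right) = 3 + \left(65 Q + 65 t\right) = 3 + 65 Q + 65 t$)
$- c{\left(45,P{\left(14 \right)} \right)} = - (3 + 65 \cdot 45 + 65 \cdot 2 \left(1 + 14\right)^{2}) = - (3 + 2925 + 65 \cdot 2 \cdot 15^{2}) = - (3 + 2925 + 65 \cdot 2 \cdot 225) = - (3 + 2925 + 65 \cdot 450) = - (3 + 2925 + 29250) = \left(-1\right) 32178 = -32178$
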